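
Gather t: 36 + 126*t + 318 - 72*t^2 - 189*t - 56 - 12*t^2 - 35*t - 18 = -84*t^2 - 98*t + 280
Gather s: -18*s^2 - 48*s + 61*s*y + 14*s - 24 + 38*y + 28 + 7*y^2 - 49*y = -18*s^2 + s*(61*y - 34) + 7*y^2 - 11*y + 4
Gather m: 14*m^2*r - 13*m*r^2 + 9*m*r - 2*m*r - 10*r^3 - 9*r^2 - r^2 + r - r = 14*m^2*r + m*(-13*r^2 + 7*r) - 10*r^3 - 10*r^2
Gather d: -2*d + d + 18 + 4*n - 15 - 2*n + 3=-d + 2*n + 6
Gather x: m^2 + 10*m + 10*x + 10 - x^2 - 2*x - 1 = m^2 + 10*m - x^2 + 8*x + 9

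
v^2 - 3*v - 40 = (v - 8)*(v + 5)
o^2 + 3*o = o*(o + 3)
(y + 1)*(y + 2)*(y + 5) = y^3 + 8*y^2 + 17*y + 10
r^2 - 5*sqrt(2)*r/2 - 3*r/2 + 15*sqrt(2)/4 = (r - 3/2)*(r - 5*sqrt(2)/2)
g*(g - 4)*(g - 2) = g^3 - 6*g^2 + 8*g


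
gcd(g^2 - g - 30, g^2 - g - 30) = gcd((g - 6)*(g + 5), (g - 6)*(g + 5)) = g^2 - g - 30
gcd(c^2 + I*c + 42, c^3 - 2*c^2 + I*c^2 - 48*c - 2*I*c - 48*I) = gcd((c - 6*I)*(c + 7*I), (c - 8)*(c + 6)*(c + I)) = 1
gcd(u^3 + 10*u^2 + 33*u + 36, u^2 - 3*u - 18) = u + 3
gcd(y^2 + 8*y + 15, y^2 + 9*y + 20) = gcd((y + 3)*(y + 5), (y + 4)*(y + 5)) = y + 5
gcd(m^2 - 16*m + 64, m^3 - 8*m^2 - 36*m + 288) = m - 8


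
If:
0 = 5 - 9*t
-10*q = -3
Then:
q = 3/10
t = 5/9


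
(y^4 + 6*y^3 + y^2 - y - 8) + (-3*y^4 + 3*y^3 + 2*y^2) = -2*y^4 + 9*y^3 + 3*y^2 - y - 8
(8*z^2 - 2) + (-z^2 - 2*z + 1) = 7*z^2 - 2*z - 1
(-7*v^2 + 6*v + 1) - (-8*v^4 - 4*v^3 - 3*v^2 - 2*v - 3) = 8*v^4 + 4*v^3 - 4*v^2 + 8*v + 4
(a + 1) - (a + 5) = -4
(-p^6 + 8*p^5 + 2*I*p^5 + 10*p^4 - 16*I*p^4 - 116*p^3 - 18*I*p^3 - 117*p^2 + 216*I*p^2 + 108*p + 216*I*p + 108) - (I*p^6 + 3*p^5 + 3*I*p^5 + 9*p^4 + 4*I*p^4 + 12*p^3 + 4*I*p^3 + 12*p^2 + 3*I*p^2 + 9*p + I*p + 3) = -p^6 - I*p^6 + 5*p^5 - I*p^5 + p^4 - 20*I*p^4 - 128*p^3 - 22*I*p^3 - 129*p^2 + 213*I*p^2 + 99*p + 215*I*p + 105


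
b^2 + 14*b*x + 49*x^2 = (b + 7*x)^2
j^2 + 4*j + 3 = (j + 1)*(j + 3)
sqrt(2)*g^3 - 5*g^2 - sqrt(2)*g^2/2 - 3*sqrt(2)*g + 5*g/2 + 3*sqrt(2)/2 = (g - 1/2)*(g - 3*sqrt(2))*(sqrt(2)*g + 1)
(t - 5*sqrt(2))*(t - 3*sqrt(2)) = t^2 - 8*sqrt(2)*t + 30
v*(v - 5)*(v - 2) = v^3 - 7*v^2 + 10*v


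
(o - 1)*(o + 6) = o^2 + 5*o - 6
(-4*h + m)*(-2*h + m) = 8*h^2 - 6*h*m + m^2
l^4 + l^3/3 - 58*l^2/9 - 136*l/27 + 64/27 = (l - 8/3)*(l - 1/3)*(l + 4/3)*(l + 2)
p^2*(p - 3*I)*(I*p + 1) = I*p^4 + 4*p^3 - 3*I*p^2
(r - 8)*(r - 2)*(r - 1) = r^3 - 11*r^2 + 26*r - 16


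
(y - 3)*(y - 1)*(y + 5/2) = y^3 - 3*y^2/2 - 7*y + 15/2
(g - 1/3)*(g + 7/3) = g^2 + 2*g - 7/9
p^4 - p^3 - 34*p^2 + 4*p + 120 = (p - 6)*(p - 2)*(p + 2)*(p + 5)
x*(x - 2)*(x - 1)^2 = x^4 - 4*x^3 + 5*x^2 - 2*x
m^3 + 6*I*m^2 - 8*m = m*(m + 2*I)*(m + 4*I)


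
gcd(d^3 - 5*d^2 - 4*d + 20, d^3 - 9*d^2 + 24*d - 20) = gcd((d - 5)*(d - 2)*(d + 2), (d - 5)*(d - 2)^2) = d^2 - 7*d + 10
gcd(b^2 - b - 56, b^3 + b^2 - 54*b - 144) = b - 8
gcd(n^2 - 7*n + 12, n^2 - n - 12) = n - 4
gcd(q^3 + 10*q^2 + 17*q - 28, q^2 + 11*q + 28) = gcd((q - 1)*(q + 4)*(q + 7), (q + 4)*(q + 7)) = q^2 + 11*q + 28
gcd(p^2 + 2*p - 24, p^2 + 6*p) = p + 6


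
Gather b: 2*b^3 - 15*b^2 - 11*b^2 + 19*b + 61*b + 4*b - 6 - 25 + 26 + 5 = 2*b^3 - 26*b^2 + 84*b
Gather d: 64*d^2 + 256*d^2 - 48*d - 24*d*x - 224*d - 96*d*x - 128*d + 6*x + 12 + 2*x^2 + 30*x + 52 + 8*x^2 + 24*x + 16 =320*d^2 + d*(-120*x - 400) + 10*x^2 + 60*x + 80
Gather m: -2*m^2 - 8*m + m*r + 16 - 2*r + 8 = -2*m^2 + m*(r - 8) - 2*r + 24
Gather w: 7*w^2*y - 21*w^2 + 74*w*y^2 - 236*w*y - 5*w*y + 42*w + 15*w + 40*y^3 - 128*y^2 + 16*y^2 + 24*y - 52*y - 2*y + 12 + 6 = w^2*(7*y - 21) + w*(74*y^2 - 241*y + 57) + 40*y^3 - 112*y^2 - 30*y + 18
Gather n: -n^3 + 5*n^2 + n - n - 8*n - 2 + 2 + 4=-n^3 + 5*n^2 - 8*n + 4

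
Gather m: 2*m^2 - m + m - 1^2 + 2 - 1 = 2*m^2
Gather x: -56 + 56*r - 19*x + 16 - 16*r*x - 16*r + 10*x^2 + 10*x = 40*r + 10*x^2 + x*(-16*r - 9) - 40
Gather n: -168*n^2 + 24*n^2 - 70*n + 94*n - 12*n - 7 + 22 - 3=-144*n^2 + 12*n + 12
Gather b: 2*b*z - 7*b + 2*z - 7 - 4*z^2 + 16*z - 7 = b*(2*z - 7) - 4*z^2 + 18*z - 14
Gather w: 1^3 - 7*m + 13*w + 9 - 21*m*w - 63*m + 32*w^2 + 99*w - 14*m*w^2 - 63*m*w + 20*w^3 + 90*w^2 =-70*m + 20*w^3 + w^2*(122 - 14*m) + w*(112 - 84*m) + 10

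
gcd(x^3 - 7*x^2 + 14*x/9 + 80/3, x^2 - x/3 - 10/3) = x + 5/3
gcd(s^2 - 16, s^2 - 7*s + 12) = s - 4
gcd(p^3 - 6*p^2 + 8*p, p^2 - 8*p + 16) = p - 4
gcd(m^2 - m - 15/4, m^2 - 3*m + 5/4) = m - 5/2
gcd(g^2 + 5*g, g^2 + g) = g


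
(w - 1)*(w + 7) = w^2 + 6*w - 7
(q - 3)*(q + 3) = q^2 - 9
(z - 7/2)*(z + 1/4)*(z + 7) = z^3 + 15*z^2/4 - 189*z/8 - 49/8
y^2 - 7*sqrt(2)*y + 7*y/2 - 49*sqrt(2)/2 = (y + 7/2)*(y - 7*sqrt(2))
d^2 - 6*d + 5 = (d - 5)*(d - 1)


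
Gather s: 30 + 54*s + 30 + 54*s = 108*s + 60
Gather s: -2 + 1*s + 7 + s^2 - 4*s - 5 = s^2 - 3*s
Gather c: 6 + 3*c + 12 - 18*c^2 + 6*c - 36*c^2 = -54*c^2 + 9*c + 18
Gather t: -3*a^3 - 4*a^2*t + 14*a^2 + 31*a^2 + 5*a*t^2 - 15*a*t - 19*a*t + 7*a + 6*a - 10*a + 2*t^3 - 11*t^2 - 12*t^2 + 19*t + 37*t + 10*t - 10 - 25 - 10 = -3*a^3 + 45*a^2 + 3*a + 2*t^3 + t^2*(5*a - 23) + t*(-4*a^2 - 34*a + 66) - 45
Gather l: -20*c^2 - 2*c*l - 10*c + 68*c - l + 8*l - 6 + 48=-20*c^2 + 58*c + l*(7 - 2*c) + 42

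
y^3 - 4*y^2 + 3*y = y*(y - 3)*(y - 1)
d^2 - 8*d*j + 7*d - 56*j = (d + 7)*(d - 8*j)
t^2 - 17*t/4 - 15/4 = (t - 5)*(t + 3/4)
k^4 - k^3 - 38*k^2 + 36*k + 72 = (k - 6)*(k - 2)*(k + 1)*(k + 6)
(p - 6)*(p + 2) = p^2 - 4*p - 12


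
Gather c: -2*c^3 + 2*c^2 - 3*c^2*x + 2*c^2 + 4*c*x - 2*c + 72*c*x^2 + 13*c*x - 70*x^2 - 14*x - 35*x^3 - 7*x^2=-2*c^3 + c^2*(4 - 3*x) + c*(72*x^2 + 17*x - 2) - 35*x^3 - 77*x^2 - 14*x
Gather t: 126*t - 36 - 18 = 126*t - 54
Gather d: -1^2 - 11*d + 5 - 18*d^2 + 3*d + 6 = -18*d^2 - 8*d + 10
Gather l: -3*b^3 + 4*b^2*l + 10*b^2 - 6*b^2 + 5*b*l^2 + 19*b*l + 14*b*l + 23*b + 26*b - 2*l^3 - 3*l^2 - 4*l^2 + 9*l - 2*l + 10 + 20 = -3*b^3 + 4*b^2 + 49*b - 2*l^3 + l^2*(5*b - 7) + l*(4*b^2 + 33*b + 7) + 30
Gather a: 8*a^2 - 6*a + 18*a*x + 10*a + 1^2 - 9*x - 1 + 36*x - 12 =8*a^2 + a*(18*x + 4) + 27*x - 12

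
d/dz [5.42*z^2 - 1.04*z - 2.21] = 10.84*z - 1.04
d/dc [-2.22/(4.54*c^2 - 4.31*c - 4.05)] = (20.1576*c - 9.5682)/(-4.54*c^2 + 4.31*c + 4.05)^2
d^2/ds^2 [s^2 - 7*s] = 2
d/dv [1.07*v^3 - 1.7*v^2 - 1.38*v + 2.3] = 3.21*v^2 - 3.4*v - 1.38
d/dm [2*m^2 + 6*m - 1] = 4*m + 6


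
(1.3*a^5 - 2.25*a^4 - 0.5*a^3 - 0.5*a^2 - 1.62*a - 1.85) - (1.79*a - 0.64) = 1.3*a^5 - 2.25*a^4 - 0.5*a^3 - 0.5*a^2 - 3.41*a - 1.21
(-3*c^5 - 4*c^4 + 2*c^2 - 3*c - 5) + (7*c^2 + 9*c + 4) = -3*c^5 - 4*c^4 + 9*c^2 + 6*c - 1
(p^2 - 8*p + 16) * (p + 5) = p^3 - 3*p^2 - 24*p + 80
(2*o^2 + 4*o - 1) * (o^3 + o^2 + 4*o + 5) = 2*o^5 + 6*o^4 + 11*o^3 + 25*o^2 + 16*o - 5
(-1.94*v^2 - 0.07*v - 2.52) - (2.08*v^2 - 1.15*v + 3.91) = -4.02*v^2 + 1.08*v - 6.43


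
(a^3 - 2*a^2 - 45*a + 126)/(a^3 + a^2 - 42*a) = (a - 3)/a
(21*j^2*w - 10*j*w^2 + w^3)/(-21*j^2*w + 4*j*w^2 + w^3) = (-7*j + w)/(7*j + w)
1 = 1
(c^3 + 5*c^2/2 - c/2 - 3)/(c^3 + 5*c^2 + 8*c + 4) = (2*c^2 + c - 3)/(2*(c^2 + 3*c + 2))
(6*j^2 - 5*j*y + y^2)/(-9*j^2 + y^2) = (-2*j + y)/(3*j + y)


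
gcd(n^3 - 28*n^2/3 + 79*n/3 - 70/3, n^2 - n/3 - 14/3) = n - 7/3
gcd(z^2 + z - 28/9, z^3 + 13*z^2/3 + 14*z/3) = z + 7/3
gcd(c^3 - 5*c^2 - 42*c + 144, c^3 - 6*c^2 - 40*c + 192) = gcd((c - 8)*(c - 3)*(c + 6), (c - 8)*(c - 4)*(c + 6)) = c^2 - 2*c - 48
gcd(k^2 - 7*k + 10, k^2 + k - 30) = k - 5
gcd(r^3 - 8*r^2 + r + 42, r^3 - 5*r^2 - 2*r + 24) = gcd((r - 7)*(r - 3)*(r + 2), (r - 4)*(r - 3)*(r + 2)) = r^2 - r - 6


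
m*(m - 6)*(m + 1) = m^3 - 5*m^2 - 6*m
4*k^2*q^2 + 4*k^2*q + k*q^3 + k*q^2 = q*(4*k + q)*(k*q + k)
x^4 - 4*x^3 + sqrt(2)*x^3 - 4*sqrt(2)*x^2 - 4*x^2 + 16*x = x*(x - 4)*(x - sqrt(2))*(x + 2*sqrt(2))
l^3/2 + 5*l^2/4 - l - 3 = (l/2 + 1)*(l - 3/2)*(l + 2)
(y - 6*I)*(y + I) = y^2 - 5*I*y + 6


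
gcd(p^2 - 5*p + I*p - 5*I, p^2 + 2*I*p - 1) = p + I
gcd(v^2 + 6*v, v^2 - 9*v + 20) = 1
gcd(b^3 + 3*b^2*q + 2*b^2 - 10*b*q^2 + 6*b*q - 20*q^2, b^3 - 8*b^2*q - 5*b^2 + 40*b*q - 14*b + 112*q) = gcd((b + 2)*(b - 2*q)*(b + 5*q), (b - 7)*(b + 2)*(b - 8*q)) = b + 2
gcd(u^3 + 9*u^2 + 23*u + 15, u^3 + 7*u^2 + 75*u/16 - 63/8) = 1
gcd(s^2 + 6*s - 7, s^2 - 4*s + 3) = s - 1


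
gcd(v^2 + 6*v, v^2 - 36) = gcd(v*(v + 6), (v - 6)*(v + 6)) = v + 6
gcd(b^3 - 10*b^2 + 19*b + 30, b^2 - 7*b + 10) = b - 5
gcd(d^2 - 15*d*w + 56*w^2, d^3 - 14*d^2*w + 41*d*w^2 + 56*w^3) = d^2 - 15*d*w + 56*w^2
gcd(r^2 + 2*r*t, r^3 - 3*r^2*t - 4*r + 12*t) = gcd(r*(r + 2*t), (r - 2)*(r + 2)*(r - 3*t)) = 1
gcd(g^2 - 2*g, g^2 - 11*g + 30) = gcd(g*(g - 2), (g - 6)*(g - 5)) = 1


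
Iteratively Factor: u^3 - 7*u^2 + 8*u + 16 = (u - 4)*(u^2 - 3*u - 4) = (u - 4)*(u + 1)*(u - 4)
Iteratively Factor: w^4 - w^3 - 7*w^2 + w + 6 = (w - 1)*(w^3 - 7*w - 6) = (w - 1)*(w + 2)*(w^2 - 2*w - 3) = (w - 3)*(w - 1)*(w + 2)*(w + 1)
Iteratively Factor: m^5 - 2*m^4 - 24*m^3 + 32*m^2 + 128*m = (m)*(m^4 - 2*m^3 - 24*m^2 + 32*m + 128) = m*(m + 4)*(m^3 - 6*m^2 + 32) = m*(m - 4)*(m + 4)*(m^2 - 2*m - 8) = m*(m - 4)^2*(m + 4)*(m + 2)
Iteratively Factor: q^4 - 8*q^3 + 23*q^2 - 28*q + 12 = (q - 2)*(q^3 - 6*q^2 + 11*q - 6) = (q - 2)^2*(q^2 - 4*q + 3) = (q - 3)*(q - 2)^2*(q - 1)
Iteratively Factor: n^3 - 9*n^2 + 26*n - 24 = (n - 4)*(n^2 - 5*n + 6) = (n - 4)*(n - 2)*(n - 3)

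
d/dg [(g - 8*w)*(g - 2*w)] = 2*g - 10*w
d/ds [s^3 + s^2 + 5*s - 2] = 3*s^2 + 2*s + 5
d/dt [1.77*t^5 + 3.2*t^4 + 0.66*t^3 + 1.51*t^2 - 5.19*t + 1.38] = 8.85*t^4 + 12.8*t^3 + 1.98*t^2 + 3.02*t - 5.19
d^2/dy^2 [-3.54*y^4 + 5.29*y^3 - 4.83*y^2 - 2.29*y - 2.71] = -42.48*y^2 + 31.74*y - 9.66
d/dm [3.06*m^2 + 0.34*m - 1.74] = 6.12*m + 0.34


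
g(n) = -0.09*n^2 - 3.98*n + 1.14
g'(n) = -0.18*n - 3.98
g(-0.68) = 3.80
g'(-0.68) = -3.86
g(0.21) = 0.30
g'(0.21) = -4.02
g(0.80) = -2.10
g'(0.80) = -4.12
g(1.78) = -6.23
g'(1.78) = -4.30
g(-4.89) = 18.45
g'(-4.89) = -3.10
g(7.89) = -35.86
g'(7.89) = -5.40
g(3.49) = -13.85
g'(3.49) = -4.61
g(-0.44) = 2.87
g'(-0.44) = -3.90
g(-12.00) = 35.94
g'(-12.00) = -1.82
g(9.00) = -41.97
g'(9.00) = -5.60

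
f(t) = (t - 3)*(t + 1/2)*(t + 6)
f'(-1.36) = -20.47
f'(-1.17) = -20.58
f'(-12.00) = 331.50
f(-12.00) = -1035.00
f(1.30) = -22.34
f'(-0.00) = -16.50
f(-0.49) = -0.19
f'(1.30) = -2.33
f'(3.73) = 51.35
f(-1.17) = 13.49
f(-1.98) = 29.63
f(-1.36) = 17.40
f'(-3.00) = -10.50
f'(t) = (t - 3)*(t + 1/2) + (t - 3)*(t + 6) + (t + 1/2)*(t + 6) = 3*t^2 + 7*t - 33/2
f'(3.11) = 34.29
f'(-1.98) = -18.60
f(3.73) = 30.05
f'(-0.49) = -19.21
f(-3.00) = 45.00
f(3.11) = 3.62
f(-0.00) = -9.00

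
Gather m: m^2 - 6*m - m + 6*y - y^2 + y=m^2 - 7*m - y^2 + 7*y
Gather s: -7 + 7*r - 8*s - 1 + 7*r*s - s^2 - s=7*r - s^2 + s*(7*r - 9) - 8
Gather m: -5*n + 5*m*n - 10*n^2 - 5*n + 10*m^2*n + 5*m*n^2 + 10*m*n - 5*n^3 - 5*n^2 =10*m^2*n + m*(5*n^2 + 15*n) - 5*n^3 - 15*n^2 - 10*n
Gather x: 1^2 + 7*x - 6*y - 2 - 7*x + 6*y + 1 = 0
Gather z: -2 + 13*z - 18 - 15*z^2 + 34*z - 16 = -15*z^2 + 47*z - 36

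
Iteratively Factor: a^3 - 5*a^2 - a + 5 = (a - 5)*(a^2 - 1) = (a - 5)*(a + 1)*(a - 1)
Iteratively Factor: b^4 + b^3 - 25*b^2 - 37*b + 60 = (b - 1)*(b^3 + 2*b^2 - 23*b - 60) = (b - 5)*(b - 1)*(b^2 + 7*b + 12) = (b - 5)*(b - 1)*(b + 4)*(b + 3)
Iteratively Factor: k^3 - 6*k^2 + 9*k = (k)*(k^2 - 6*k + 9) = k*(k - 3)*(k - 3)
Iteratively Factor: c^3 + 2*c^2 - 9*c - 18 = (c + 3)*(c^2 - c - 6) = (c + 2)*(c + 3)*(c - 3)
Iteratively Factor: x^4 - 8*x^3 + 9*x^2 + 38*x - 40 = (x + 2)*(x^3 - 10*x^2 + 29*x - 20) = (x - 5)*(x + 2)*(x^2 - 5*x + 4) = (x - 5)*(x - 1)*(x + 2)*(x - 4)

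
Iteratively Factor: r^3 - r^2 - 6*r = (r - 3)*(r^2 + 2*r) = (r - 3)*(r + 2)*(r)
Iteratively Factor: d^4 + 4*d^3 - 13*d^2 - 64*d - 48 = (d + 1)*(d^3 + 3*d^2 - 16*d - 48) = (d + 1)*(d + 3)*(d^2 - 16) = (d - 4)*(d + 1)*(d + 3)*(d + 4)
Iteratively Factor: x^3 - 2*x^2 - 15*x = (x + 3)*(x^2 - 5*x) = (x - 5)*(x + 3)*(x)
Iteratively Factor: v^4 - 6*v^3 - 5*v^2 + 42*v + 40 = (v - 5)*(v^3 - v^2 - 10*v - 8) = (v - 5)*(v - 4)*(v^2 + 3*v + 2) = (v - 5)*(v - 4)*(v + 2)*(v + 1)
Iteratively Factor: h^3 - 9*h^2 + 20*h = (h - 4)*(h^2 - 5*h) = (h - 5)*(h - 4)*(h)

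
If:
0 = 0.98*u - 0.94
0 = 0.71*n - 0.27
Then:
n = 0.38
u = 0.96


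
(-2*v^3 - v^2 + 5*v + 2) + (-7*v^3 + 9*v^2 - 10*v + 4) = -9*v^3 + 8*v^2 - 5*v + 6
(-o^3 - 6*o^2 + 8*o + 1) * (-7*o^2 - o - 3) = 7*o^5 + 43*o^4 - 47*o^3 + 3*o^2 - 25*o - 3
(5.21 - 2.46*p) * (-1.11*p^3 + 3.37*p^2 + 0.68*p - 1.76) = 2.7306*p^4 - 14.0733*p^3 + 15.8849*p^2 + 7.8724*p - 9.1696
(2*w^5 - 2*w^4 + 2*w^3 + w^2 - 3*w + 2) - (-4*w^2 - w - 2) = 2*w^5 - 2*w^4 + 2*w^3 + 5*w^2 - 2*w + 4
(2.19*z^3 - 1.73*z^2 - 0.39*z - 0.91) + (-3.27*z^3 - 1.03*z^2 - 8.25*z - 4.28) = -1.08*z^3 - 2.76*z^2 - 8.64*z - 5.19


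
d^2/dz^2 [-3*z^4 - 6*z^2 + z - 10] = -36*z^2 - 12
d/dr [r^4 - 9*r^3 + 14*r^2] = r*(4*r^2 - 27*r + 28)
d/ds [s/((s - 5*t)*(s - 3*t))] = -s^2/((s - 5*t)^2*(s - 3*t)^2) + 15*t^2/((s - 5*t)^2*(s - 3*t)^2)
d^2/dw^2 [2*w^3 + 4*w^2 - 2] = 12*w + 8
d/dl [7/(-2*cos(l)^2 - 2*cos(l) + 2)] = -7*(2*cos(l) + 1)*sin(l)/(2*(sin(l)^2 - cos(l))^2)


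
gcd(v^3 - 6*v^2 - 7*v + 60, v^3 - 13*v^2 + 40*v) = v - 5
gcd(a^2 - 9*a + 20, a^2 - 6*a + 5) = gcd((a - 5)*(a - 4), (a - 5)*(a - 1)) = a - 5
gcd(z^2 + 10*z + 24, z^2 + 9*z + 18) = z + 6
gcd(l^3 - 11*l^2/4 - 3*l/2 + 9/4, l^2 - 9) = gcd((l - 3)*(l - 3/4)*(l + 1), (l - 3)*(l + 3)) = l - 3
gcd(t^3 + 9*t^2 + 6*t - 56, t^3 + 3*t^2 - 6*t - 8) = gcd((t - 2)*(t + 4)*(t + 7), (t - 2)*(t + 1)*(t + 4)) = t^2 + 2*t - 8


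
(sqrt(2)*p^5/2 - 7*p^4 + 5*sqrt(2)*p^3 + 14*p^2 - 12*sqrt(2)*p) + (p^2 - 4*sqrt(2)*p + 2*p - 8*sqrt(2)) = sqrt(2)*p^5/2 - 7*p^4 + 5*sqrt(2)*p^3 + 15*p^2 - 16*sqrt(2)*p + 2*p - 8*sqrt(2)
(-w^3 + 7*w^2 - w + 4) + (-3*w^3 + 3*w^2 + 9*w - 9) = -4*w^3 + 10*w^2 + 8*w - 5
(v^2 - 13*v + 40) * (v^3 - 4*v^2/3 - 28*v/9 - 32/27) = v^5 - 43*v^4/3 + 488*v^3/9 - 380*v^2/27 - 2944*v/27 - 1280/27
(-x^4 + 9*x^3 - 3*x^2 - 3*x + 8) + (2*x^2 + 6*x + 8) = -x^4 + 9*x^3 - x^2 + 3*x + 16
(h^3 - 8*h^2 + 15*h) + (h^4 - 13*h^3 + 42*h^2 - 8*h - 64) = h^4 - 12*h^3 + 34*h^2 + 7*h - 64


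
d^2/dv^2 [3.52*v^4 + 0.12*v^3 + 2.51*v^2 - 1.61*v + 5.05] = 42.24*v^2 + 0.72*v + 5.02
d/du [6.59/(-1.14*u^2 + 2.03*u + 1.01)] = (15.0252*u - 13.3777)/(-1.14*u^2 + 2.03*u + 1.01)^2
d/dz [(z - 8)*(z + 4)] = 2*z - 4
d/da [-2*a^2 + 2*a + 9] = 2 - 4*a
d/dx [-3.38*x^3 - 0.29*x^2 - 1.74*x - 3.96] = -10.14*x^2 - 0.58*x - 1.74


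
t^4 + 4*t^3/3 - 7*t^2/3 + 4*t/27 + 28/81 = (t - 2/3)^2*(t + 1/3)*(t + 7/3)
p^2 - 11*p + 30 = (p - 6)*(p - 5)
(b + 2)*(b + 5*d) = b^2 + 5*b*d + 2*b + 10*d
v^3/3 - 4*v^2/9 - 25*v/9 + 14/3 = (v/3 + 1)*(v - 7/3)*(v - 2)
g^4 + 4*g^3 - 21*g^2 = g^2*(g - 3)*(g + 7)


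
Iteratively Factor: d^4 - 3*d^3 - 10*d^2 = (d + 2)*(d^3 - 5*d^2) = d*(d + 2)*(d^2 - 5*d) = d^2*(d + 2)*(d - 5)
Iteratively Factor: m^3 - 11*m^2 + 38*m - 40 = (m - 4)*(m^2 - 7*m + 10) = (m - 5)*(m - 4)*(m - 2)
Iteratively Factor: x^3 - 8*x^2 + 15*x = (x - 3)*(x^2 - 5*x) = (x - 5)*(x - 3)*(x)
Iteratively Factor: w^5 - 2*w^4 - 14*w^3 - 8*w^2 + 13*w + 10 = (w - 5)*(w^4 + 3*w^3 + w^2 - 3*w - 2) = (w - 5)*(w - 1)*(w^3 + 4*w^2 + 5*w + 2) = (w - 5)*(w - 1)*(w + 1)*(w^2 + 3*w + 2) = (w - 5)*(w - 1)*(w + 1)*(w + 2)*(w + 1)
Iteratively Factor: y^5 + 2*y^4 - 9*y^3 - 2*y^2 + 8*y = (y - 2)*(y^4 + 4*y^3 - y^2 - 4*y) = (y - 2)*(y + 1)*(y^3 + 3*y^2 - 4*y) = (y - 2)*(y + 1)*(y + 4)*(y^2 - y) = y*(y - 2)*(y + 1)*(y + 4)*(y - 1)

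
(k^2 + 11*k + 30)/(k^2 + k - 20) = (k + 6)/(k - 4)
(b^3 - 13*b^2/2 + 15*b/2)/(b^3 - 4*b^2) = (2*b^2 - 13*b + 15)/(2*b*(b - 4))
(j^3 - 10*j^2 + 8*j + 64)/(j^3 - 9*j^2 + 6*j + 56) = (j - 8)/(j - 7)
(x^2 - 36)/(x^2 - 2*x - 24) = (x + 6)/(x + 4)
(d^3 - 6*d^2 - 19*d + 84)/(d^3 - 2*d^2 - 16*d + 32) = (d^2 - 10*d + 21)/(d^2 - 6*d + 8)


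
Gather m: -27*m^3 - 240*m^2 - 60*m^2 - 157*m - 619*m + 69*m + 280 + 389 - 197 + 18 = -27*m^3 - 300*m^2 - 707*m + 490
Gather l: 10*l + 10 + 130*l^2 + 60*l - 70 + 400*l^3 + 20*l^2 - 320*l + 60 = 400*l^3 + 150*l^2 - 250*l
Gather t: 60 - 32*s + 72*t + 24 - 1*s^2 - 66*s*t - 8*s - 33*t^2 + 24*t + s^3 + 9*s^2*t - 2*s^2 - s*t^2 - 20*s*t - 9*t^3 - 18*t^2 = s^3 - 3*s^2 - 40*s - 9*t^3 + t^2*(-s - 51) + t*(9*s^2 - 86*s + 96) + 84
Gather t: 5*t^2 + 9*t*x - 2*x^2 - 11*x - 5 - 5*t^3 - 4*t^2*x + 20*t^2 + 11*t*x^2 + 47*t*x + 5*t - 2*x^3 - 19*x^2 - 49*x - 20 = -5*t^3 + t^2*(25 - 4*x) + t*(11*x^2 + 56*x + 5) - 2*x^3 - 21*x^2 - 60*x - 25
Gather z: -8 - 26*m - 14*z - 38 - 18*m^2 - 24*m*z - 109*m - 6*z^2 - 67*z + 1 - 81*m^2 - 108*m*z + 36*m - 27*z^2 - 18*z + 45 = -99*m^2 - 99*m - 33*z^2 + z*(-132*m - 99)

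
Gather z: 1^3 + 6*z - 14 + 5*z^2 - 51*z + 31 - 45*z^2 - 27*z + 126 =-40*z^2 - 72*z + 144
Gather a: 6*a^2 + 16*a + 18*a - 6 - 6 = 6*a^2 + 34*a - 12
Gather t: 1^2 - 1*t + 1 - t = 2 - 2*t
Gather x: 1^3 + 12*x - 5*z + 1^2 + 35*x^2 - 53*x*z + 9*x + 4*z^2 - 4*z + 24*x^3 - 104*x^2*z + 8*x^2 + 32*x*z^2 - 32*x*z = 24*x^3 + x^2*(43 - 104*z) + x*(32*z^2 - 85*z + 21) + 4*z^2 - 9*z + 2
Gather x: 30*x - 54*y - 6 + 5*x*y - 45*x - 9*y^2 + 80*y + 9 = x*(5*y - 15) - 9*y^2 + 26*y + 3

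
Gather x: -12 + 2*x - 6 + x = 3*x - 18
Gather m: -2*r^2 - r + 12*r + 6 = -2*r^2 + 11*r + 6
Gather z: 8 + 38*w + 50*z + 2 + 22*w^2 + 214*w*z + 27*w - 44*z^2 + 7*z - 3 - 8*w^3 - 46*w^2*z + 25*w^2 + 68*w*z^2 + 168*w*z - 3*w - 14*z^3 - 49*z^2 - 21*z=-8*w^3 + 47*w^2 + 62*w - 14*z^3 + z^2*(68*w - 93) + z*(-46*w^2 + 382*w + 36) + 7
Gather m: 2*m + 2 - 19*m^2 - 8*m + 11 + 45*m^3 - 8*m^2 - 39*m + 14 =45*m^3 - 27*m^2 - 45*m + 27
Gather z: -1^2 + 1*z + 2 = z + 1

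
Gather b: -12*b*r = -12*b*r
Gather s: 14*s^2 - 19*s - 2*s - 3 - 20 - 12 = 14*s^2 - 21*s - 35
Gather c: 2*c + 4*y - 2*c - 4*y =0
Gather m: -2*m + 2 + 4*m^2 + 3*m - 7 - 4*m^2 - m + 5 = 0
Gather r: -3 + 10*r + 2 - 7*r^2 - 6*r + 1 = -7*r^2 + 4*r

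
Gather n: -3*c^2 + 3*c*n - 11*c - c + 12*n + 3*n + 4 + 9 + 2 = -3*c^2 - 12*c + n*(3*c + 15) + 15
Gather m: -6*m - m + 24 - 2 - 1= 21 - 7*m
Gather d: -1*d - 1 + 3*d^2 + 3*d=3*d^2 + 2*d - 1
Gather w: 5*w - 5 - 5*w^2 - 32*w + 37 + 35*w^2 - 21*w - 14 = 30*w^2 - 48*w + 18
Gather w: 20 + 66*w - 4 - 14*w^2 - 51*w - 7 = -14*w^2 + 15*w + 9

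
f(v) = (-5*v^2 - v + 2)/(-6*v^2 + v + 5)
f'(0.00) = -0.28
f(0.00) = 0.40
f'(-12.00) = 0.00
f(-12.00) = 0.81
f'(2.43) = -0.17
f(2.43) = 1.07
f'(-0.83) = 5227.16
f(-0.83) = -16.79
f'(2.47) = -0.16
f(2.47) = 1.06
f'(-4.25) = -0.01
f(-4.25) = 0.78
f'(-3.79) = -0.01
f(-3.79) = 0.78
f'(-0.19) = -0.12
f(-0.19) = 0.44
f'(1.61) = -0.97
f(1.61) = 1.41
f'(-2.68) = -0.01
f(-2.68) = 0.77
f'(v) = (-10*v - 1)/(-6*v^2 + v + 5) + (12*v - 1)*(-5*v^2 - v + 2)/(-6*v^2 + v + 5)^2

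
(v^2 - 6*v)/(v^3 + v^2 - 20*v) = (v - 6)/(v^2 + v - 20)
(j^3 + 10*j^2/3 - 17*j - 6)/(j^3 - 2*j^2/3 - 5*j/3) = (-3*j^3 - 10*j^2 + 51*j + 18)/(j*(-3*j^2 + 2*j + 5))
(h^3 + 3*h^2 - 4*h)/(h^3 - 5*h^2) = (h^2 + 3*h - 4)/(h*(h - 5))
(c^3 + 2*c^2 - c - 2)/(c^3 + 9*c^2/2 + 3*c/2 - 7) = 2*(c + 1)/(2*c + 7)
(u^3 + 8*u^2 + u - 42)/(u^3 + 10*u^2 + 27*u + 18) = (u^2 + 5*u - 14)/(u^2 + 7*u + 6)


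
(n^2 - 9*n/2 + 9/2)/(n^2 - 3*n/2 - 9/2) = (2*n - 3)/(2*n + 3)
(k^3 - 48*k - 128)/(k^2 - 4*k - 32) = k + 4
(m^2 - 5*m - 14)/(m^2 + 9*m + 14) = (m - 7)/(m + 7)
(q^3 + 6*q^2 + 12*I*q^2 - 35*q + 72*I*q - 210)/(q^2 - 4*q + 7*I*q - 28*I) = (q^2 + q*(6 + 5*I) + 30*I)/(q - 4)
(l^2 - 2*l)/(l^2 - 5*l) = (l - 2)/(l - 5)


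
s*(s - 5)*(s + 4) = s^3 - s^2 - 20*s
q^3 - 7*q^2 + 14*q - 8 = (q - 4)*(q - 2)*(q - 1)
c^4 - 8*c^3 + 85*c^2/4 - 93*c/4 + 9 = (c - 4)*(c - 3/2)^2*(c - 1)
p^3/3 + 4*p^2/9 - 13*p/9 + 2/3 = (p/3 + 1)*(p - 1)*(p - 2/3)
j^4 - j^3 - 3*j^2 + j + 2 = (j - 2)*(j - 1)*(j + 1)^2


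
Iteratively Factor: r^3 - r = (r + 1)*(r^2 - r) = r*(r + 1)*(r - 1)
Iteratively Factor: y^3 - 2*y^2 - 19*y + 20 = (y + 4)*(y^2 - 6*y + 5) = (y - 5)*(y + 4)*(y - 1)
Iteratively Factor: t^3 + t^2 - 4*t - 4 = (t + 2)*(t^2 - t - 2) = (t - 2)*(t + 2)*(t + 1)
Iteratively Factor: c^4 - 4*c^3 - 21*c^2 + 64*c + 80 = (c + 4)*(c^3 - 8*c^2 + 11*c + 20) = (c - 4)*(c + 4)*(c^2 - 4*c - 5) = (c - 4)*(c + 1)*(c + 4)*(c - 5)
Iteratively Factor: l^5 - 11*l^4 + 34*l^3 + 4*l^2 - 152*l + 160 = (l - 2)*(l^4 - 9*l^3 + 16*l^2 + 36*l - 80) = (l - 2)*(l + 2)*(l^3 - 11*l^2 + 38*l - 40) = (l - 2)^2*(l + 2)*(l^2 - 9*l + 20) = (l - 5)*(l - 2)^2*(l + 2)*(l - 4)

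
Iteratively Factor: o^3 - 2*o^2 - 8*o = (o)*(o^2 - 2*o - 8) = o*(o + 2)*(o - 4)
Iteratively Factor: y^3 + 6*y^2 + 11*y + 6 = (y + 2)*(y^2 + 4*y + 3) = (y + 1)*(y + 2)*(y + 3)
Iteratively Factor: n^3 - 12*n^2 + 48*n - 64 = (n - 4)*(n^2 - 8*n + 16) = (n - 4)^2*(n - 4)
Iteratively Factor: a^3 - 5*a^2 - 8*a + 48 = (a - 4)*(a^2 - a - 12) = (a - 4)*(a + 3)*(a - 4)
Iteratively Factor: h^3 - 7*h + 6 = (h - 2)*(h^2 + 2*h - 3) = (h - 2)*(h + 3)*(h - 1)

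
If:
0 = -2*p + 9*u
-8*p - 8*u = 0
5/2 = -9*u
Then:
No Solution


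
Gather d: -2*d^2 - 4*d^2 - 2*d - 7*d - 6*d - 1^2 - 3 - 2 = -6*d^2 - 15*d - 6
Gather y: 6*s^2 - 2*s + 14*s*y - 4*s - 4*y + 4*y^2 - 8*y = 6*s^2 - 6*s + 4*y^2 + y*(14*s - 12)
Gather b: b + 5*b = 6*b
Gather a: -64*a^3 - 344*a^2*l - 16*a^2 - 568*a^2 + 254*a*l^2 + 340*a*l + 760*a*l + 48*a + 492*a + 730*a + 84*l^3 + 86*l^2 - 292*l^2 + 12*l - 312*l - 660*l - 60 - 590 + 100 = -64*a^3 + a^2*(-344*l - 584) + a*(254*l^2 + 1100*l + 1270) + 84*l^3 - 206*l^2 - 960*l - 550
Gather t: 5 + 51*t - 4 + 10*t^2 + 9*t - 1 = 10*t^2 + 60*t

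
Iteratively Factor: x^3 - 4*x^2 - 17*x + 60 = (x + 4)*(x^2 - 8*x + 15) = (x - 5)*(x + 4)*(x - 3)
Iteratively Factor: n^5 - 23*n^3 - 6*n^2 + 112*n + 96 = (n - 4)*(n^4 + 4*n^3 - 7*n^2 - 34*n - 24) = (n - 4)*(n + 4)*(n^3 - 7*n - 6) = (n - 4)*(n + 1)*(n + 4)*(n^2 - n - 6) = (n - 4)*(n - 3)*(n + 1)*(n + 4)*(n + 2)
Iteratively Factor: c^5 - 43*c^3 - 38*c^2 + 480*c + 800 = (c + 2)*(c^4 - 2*c^3 - 39*c^2 + 40*c + 400) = (c - 5)*(c + 2)*(c^3 + 3*c^2 - 24*c - 80) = (c - 5)*(c + 2)*(c + 4)*(c^2 - c - 20) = (c - 5)^2*(c + 2)*(c + 4)*(c + 4)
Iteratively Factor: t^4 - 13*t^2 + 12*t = (t)*(t^3 - 13*t + 12) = t*(t - 3)*(t^2 + 3*t - 4) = t*(t - 3)*(t + 4)*(t - 1)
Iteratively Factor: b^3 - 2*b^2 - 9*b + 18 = (b - 2)*(b^2 - 9) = (b - 2)*(b + 3)*(b - 3)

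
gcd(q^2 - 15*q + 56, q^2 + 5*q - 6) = 1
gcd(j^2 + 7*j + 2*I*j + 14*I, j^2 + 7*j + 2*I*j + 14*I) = j^2 + j*(7 + 2*I) + 14*I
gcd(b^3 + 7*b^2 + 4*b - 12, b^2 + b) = 1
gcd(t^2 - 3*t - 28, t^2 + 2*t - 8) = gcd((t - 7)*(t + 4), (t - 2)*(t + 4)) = t + 4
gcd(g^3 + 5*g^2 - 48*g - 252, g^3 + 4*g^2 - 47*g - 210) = g^2 - g - 42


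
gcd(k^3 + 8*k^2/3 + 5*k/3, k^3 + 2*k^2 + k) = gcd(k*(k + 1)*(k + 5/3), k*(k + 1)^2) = k^2 + k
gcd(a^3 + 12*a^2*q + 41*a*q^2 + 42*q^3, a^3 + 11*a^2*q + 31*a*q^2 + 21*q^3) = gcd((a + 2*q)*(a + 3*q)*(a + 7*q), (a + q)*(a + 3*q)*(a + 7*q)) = a^2 + 10*a*q + 21*q^2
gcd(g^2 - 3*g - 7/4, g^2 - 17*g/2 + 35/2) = g - 7/2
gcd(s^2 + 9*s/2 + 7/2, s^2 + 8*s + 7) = s + 1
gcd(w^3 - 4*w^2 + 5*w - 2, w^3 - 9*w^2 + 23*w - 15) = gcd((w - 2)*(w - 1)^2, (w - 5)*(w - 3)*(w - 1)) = w - 1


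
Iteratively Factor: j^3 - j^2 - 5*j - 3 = (j - 3)*(j^2 + 2*j + 1) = (j - 3)*(j + 1)*(j + 1)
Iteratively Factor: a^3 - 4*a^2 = (a)*(a^2 - 4*a) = a*(a - 4)*(a)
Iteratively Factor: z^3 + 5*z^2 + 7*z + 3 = (z + 1)*(z^2 + 4*z + 3) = (z + 1)^2*(z + 3)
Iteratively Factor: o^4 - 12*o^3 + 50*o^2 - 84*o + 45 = (o - 3)*(o^3 - 9*o^2 + 23*o - 15) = (o - 3)*(o - 1)*(o^2 - 8*o + 15) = (o - 3)^2*(o - 1)*(o - 5)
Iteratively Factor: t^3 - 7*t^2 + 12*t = (t - 3)*(t^2 - 4*t) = t*(t - 3)*(t - 4)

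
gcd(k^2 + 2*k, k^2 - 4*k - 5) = 1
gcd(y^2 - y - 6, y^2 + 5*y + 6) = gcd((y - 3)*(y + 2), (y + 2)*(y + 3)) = y + 2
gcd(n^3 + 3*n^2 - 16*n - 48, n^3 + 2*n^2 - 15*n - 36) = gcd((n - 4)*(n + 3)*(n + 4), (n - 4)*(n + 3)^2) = n^2 - n - 12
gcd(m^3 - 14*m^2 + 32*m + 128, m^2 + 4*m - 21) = 1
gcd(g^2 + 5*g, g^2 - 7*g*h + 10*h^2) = 1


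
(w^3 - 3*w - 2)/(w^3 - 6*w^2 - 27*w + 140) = (w^3 - 3*w - 2)/(w^3 - 6*w^2 - 27*w + 140)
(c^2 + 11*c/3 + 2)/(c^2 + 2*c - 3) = (c + 2/3)/(c - 1)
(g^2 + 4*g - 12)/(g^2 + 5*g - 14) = (g + 6)/(g + 7)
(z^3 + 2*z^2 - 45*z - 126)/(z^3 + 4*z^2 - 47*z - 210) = (z + 3)/(z + 5)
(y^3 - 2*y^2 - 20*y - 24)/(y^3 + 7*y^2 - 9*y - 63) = (y^3 - 2*y^2 - 20*y - 24)/(y^3 + 7*y^2 - 9*y - 63)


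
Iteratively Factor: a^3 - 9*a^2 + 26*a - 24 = (a - 2)*(a^2 - 7*a + 12) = (a - 4)*(a - 2)*(a - 3)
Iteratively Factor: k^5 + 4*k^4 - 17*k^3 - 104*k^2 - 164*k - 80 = (k + 2)*(k^4 + 2*k^3 - 21*k^2 - 62*k - 40) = (k + 1)*(k + 2)*(k^3 + k^2 - 22*k - 40) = (k - 5)*(k + 1)*(k + 2)*(k^2 + 6*k + 8) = (k - 5)*(k + 1)*(k + 2)^2*(k + 4)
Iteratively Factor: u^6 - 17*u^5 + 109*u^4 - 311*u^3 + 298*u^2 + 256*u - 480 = (u - 3)*(u^5 - 14*u^4 + 67*u^3 - 110*u^2 - 32*u + 160) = (u - 3)*(u + 1)*(u^4 - 15*u^3 + 82*u^2 - 192*u + 160) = (u - 4)*(u - 3)*(u + 1)*(u^3 - 11*u^2 + 38*u - 40) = (u - 4)^2*(u - 3)*(u + 1)*(u^2 - 7*u + 10) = (u - 5)*(u - 4)^2*(u - 3)*(u + 1)*(u - 2)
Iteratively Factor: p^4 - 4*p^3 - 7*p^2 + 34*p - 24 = (p + 3)*(p^3 - 7*p^2 + 14*p - 8) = (p - 2)*(p + 3)*(p^2 - 5*p + 4) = (p - 2)*(p - 1)*(p + 3)*(p - 4)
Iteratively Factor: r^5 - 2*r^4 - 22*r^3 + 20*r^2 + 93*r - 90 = (r + 3)*(r^4 - 5*r^3 - 7*r^2 + 41*r - 30) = (r - 2)*(r + 3)*(r^3 - 3*r^2 - 13*r + 15) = (r - 2)*(r + 3)^2*(r^2 - 6*r + 5) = (r - 5)*(r - 2)*(r + 3)^2*(r - 1)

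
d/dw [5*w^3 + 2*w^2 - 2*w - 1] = 15*w^2 + 4*w - 2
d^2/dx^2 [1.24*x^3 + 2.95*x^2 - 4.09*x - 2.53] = 7.44*x + 5.9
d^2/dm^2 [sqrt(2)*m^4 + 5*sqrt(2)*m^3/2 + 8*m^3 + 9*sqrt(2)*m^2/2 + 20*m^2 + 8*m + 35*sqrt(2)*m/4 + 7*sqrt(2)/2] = 12*sqrt(2)*m^2 + 15*sqrt(2)*m + 48*m + 9*sqrt(2) + 40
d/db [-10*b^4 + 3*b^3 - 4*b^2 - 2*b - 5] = -40*b^3 + 9*b^2 - 8*b - 2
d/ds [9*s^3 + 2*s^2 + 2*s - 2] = 27*s^2 + 4*s + 2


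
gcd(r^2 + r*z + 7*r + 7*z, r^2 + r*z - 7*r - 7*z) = r + z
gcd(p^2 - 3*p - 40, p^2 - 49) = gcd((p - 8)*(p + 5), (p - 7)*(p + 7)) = 1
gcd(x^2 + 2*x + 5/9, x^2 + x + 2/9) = x + 1/3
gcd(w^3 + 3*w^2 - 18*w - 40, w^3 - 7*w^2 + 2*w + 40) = w^2 - 2*w - 8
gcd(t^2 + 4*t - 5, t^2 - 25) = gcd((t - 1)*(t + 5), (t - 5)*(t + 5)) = t + 5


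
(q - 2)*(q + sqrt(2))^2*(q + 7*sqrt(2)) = q^4 - 2*q^3 + 9*sqrt(2)*q^3 - 18*sqrt(2)*q^2 + 30*q^2 - 60*q + 14*sqrt(2)*q - 28*sqrt(2)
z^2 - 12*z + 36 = (z - 6)^2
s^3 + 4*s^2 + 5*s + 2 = (s + 1)^2*(s + 2)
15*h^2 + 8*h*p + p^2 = (3*h + p)*(5*h + p)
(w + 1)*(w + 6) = w^2 + 7*w + 6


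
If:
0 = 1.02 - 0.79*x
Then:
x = 1.29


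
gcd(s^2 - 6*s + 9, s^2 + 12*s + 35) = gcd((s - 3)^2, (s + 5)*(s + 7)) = 1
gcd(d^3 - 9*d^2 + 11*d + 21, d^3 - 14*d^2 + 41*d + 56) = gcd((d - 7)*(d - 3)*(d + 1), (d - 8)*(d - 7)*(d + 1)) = d^2 - 6*d - 7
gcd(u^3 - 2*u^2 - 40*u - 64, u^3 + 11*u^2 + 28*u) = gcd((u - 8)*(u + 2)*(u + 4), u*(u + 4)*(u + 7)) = u + 4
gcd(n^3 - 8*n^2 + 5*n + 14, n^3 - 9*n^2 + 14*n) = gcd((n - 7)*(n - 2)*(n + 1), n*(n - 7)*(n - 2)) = n^2 - 9*n + 14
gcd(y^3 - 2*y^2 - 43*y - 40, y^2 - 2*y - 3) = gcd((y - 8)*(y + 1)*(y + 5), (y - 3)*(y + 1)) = y + 1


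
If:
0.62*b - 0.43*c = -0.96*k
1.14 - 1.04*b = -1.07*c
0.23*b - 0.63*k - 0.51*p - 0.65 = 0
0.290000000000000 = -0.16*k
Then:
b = 6.34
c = 5.10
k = -1.81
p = 3.83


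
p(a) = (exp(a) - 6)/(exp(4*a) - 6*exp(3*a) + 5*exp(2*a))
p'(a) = (exp(a) - 6)*(-4*exp(4*a) + 18*exp(3*a) - 10*exp(2*a))/(exp(4*a) - 6*exp(3*a) + 5*exp(2*a))^2 + exp(a)/(exp(4*a) - 6*exp(3*a) + 5*exp(2*a)) = (-3*exp(3*a) + 36*exp(2*a) - 113*exp(a) + 60)*exp(-2*a)/(exp(4*a) - 12*exp(3*a) + 46*exp(2*a) - 60*exp(a) + 25)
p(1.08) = 0.09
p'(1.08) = -0.27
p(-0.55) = -8.71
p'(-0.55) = 5.33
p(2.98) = 0.00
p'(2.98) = -0.00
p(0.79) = 0.23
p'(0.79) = -0.84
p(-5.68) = -103347.75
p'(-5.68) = 206329.74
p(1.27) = 0.05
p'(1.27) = -0.12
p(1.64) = -0.05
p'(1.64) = 2.10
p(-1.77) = -50.14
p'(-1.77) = 89.69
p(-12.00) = -31787148373.00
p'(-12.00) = 63574094927.57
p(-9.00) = -78802012.04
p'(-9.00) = 157593973.75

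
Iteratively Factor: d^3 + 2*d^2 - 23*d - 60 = (d + 3)*(d^2 - d - 20) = (d + 3)*(d + 4)*(d - 5)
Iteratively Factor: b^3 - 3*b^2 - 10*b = (b + 2)*(b^2 - 5*b) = b*(b + 2)*(b - 5)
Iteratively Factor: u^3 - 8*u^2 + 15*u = (u - 5)*(u^2 - 3*u) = (u - 5)*(u - 3)*(u)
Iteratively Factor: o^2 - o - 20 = (o - 5)*(o + 4)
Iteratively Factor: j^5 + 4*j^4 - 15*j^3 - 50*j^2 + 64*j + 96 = (j + 1)*(j^4 + 3*j^3 - 18*j^2 - 32*j + 96) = (j + 1)*(j + 4)*(j^3 - j^2 - 14*j + 24) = (j - 3)*(j + 1)*(j + 4)*(j^2 + 2*j - 8) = (j - 3)*(j - 2)*(j + 1)*(j + 4)*(j + 4)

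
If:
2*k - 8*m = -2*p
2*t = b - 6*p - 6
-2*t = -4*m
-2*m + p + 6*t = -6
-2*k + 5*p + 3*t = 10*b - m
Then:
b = -74/163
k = -226/163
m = -86/163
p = -118/163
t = -172/163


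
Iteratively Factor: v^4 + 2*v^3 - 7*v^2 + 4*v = (v)*(v^3 + 2*v^2 - 7*v + 4) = v*(v - 1)*(v^2 + 3*v - 4) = v*(v - 1)^2*(v + 4)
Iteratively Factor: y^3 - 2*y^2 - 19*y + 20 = (y + 4)*(y^2 - 6*y + 5) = (y - 5)*(y + 4)*(y - 1)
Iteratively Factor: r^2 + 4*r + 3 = (r + 1)*(r + 3)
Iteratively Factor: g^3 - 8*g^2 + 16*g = (g - 4)*(g^2 - 4*g) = (g - 4)^2*(g)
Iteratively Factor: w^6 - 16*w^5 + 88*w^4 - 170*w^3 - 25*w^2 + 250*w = (w - 5)*(w^5 - 11*w^4 + 33*w^3 - 5*w^2 - 50*w) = w*(w - 5)*(w^4 - 11*w^3 + 33*w^2 - 5*w - 50) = w*(w - 5)^2*(w^3 - 6*w^2 + 3*w + 10) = w*(w - 5)^2*(w - 2)*(w^2 - 4*w - 5) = w*(w - 5)^2*(w - 2)*(w + 1)*(w - 5)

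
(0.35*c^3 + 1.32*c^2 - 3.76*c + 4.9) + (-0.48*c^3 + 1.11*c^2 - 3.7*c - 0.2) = -0.13*c^3 + 2.43*c^2 - 7.46*c + 4.7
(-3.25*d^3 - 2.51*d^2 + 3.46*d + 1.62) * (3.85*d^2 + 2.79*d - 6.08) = -12.5125*d^5 - 18.731*d^4 + 26.0781*d^3 + 31.1512*d^2 - 16.517*d - 9.8496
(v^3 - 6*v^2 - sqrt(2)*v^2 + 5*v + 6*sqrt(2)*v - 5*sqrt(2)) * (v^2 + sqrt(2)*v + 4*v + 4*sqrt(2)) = v^5 - 2*v^4 - 21*v^3 + 24*v^2 + 38*v - 40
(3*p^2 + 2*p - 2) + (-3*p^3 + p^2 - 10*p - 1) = -3*p^3 + 4*p^2 - 8*p - 3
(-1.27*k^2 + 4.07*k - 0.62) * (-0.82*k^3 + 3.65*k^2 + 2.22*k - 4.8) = 1.0414*k^5 - 7.9729*k^4 + 12.5445*k^3 + 12.8684*k^2 - 20.9124*k + 2.976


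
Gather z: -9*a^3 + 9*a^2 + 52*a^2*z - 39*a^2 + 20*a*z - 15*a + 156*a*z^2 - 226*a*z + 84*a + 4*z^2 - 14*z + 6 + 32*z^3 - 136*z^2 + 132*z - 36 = -9*a^3 - 30*a^2 + 69*a + 32*z^3 + z^2*(156*a - 132) + z*(52*a^2 - 206*a + 118) - 30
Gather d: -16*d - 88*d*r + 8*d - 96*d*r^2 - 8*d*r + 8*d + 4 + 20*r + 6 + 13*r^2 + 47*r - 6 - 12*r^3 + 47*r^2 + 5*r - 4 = d*(-96*r^2 - 96*r) - 12*r^3 + 60*r^2 + 72*r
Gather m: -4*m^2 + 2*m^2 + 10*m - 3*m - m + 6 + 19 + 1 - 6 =-2*m^2 + 6*m + 20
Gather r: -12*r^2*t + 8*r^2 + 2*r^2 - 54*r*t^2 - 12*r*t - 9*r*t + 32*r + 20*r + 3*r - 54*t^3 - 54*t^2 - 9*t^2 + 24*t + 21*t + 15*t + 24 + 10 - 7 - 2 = r^2*(10 - 12*t) + r*(-54*t^2 - 21*t + 55) - 54*t^3 - 63*t^2 + 60*t + 25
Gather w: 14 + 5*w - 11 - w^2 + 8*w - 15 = -w^2 + 13*w - 12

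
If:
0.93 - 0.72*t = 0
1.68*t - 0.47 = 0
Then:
No Solution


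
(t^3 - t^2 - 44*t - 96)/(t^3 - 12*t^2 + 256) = (t + 3)/(t - 8)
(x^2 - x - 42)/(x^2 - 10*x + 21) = (x + 6)/(x - 3)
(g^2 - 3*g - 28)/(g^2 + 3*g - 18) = (g^2 - 3*g - 28)/(g^2 + 3*g - 18)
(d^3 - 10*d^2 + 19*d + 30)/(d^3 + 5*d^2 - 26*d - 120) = (d^2 - 5*d - 6)/(d^2 + 10*d + 24)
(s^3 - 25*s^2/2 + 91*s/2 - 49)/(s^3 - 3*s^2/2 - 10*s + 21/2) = (s^2 - 9*s + 14)/(s^2 + 2*s - 3)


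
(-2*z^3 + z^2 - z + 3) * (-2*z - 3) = 4*z^4 + 4*z^3 - z^2 - 3*z - 9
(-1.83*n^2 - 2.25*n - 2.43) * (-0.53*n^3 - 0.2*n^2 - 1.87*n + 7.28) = 0.9699*n^5 + 1.5585*n^4 + 5.16*n^3 - 8.6289*n^2 - 11.8359*n - 17.6904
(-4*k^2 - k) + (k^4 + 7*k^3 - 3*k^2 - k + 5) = k^4 + 7*k^3 - 7*k^2 - 2*k + 5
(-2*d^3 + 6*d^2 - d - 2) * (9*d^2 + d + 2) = -18*d^5 + 52*d^4 - 7*d^3 - 7*d^2 - 4*d - 4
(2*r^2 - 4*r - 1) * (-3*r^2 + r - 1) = -6*r^4 + 14*r^3 - 3*r^2 + 3*r + 1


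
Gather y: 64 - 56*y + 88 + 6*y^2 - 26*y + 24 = 6*y^2 - 82*y + 176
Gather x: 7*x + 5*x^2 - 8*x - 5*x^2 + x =0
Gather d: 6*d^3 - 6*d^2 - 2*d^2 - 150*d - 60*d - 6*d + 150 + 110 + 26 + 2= 6*d^3 - 8*d^2 - 216*d + 288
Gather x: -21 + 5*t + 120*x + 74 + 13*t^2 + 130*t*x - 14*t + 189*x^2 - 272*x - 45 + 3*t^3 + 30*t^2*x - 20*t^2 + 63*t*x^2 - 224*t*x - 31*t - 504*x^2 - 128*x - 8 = 3*t^3 - 7*t^2 - 40*t + x^2*(63*t - 315) + x*(30*t^2 - 94*t - 280)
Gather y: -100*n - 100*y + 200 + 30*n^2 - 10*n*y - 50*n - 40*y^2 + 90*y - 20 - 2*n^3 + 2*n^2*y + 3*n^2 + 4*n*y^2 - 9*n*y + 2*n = -2*n^3 + 33*n^2 - 148*n + y^2*(4*n - 40) + y*(2*n^2 - 19*n - 10) + 180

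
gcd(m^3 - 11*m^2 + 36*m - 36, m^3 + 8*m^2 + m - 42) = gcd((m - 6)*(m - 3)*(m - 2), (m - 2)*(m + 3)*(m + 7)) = m - 2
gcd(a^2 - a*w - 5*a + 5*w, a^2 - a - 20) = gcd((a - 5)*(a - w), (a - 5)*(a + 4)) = a - 5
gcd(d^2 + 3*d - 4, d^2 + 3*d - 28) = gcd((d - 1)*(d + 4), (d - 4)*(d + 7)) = 1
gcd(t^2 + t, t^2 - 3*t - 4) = t + 1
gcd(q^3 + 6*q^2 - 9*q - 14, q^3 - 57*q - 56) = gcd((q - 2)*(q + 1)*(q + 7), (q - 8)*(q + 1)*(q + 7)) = q^2 + 8*q + 7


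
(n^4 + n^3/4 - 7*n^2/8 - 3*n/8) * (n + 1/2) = n^5 + 3*n^4/4 - 3*n^3/4 - 13*n^2/16 - 3*n/16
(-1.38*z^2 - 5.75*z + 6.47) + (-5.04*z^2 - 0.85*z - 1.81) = -6.42*z^2 - 6.6*z + 4.66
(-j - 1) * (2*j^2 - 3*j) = -2*j^3 + j^2 + 3*j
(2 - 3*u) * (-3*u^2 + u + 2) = 9*u^3 - 9*u^2 - 4*u + 4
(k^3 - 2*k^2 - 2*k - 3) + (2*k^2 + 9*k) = k^3 + 7*k - 3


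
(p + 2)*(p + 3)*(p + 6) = p^3 + 11*p^2 + 36*p + 36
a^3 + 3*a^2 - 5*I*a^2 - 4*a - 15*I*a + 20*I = (a - 1)*(a + 4)*(a - 5*I)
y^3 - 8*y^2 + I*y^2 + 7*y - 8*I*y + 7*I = (y - 7)*(y - 1)*(y + I)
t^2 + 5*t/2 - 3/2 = (t - 1/2)*(t + 3)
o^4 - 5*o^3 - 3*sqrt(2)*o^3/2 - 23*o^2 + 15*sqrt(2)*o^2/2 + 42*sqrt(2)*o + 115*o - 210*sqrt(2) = (o - 5)*(o - 3*sqrt(2))*(o - 2*sqrt(2))*(o + 7*sqrt(2)/2)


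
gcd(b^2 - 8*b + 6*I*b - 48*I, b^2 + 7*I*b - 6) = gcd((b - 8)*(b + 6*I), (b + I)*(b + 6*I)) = b + 6*I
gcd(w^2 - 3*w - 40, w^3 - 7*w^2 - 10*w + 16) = w - 8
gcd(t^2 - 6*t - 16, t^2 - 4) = t + 2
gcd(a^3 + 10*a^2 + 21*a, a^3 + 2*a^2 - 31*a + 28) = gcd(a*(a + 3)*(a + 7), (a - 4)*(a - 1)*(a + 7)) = a + 7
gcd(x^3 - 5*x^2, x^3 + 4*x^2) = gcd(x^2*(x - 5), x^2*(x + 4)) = x^2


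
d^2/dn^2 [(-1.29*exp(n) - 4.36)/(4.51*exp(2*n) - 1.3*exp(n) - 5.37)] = (-26.238729*exp(4*n) - 362.294614*exp(3*n) - 110.764698*exp(2*n) - 420.737038*exp(n) - 6.762441)*exp(n)/(91.733851*exp(6*n) - 79.32639*exp(5*n) - 304.813311*exp(4*n) + 186.70886*exp(3*n) + 362.937357*exp(2*n) - 112.46391*exp(n) - 154.854153)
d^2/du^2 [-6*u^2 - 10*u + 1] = -12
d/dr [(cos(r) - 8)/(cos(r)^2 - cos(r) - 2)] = (cos(r)^2 - 16*cos(r) + 10)*sin(r)/(sin(r)^2 + cos(r) + 1)^2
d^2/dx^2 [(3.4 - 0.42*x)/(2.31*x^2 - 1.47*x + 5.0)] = (-(0.42*x - 3.4)*(4.62*x - 1.47)*(9.24*x - 2.94) + (5.8212*x - 16.9428)*(2.31*x^2 - 1.47*x + 5.0))/(2.31*x^2 - 1.47*x + 5.0)^3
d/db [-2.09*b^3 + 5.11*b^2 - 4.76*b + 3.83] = -6.27*b^2 + 10.22*b - 4.76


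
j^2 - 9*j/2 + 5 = (j - 5/2)*(j - 2)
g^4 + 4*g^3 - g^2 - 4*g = g*(g - 1)*(g + 1)*(g + 4)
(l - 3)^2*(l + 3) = l^3 - 3*l^2 - 9*l + 27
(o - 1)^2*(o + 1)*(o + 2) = o^4 + o^3 - 3*o^2 - o + 2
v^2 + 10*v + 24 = (v + 4)*(v + 6)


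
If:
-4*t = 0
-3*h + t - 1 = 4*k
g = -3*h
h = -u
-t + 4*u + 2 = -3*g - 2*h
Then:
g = -6/11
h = 2/11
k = -17/44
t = 0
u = -2/11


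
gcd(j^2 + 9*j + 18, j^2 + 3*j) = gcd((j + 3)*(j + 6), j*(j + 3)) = j + 3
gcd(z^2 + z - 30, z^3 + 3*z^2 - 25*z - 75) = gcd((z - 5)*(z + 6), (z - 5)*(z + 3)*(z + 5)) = z - 5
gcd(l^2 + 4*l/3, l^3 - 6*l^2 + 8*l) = l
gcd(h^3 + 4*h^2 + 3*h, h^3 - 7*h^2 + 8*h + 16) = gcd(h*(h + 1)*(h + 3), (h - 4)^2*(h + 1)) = h + 1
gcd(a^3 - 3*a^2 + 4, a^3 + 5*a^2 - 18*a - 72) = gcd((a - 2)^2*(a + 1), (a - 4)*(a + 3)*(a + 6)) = 1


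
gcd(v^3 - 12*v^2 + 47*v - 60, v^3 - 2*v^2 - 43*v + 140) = v^2 - 9*v + 20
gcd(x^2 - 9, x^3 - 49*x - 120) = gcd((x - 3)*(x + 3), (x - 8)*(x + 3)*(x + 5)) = x + 3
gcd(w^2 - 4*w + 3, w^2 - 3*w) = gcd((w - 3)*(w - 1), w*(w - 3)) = w - 3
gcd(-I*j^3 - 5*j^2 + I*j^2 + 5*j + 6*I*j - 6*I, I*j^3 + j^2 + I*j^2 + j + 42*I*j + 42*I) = 1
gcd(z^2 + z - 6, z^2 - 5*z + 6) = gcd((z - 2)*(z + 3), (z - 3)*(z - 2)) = z - 2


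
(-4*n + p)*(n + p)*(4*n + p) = -16*n^3 - 16*n^2*p + n*p^2 + p^3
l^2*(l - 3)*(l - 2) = l^4 - 5*l^3 + 6*l^2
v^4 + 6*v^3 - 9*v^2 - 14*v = v*(v - 2)*(v + 1)*(v + 7)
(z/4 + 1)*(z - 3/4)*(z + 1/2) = z^3/4 + 15*z^2/16 - 11*z/32 - 3/8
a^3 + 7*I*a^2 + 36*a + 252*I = (a - 6*I)*(a + 6*I)*(a + 7*I)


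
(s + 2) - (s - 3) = 5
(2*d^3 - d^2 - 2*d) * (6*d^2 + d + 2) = 12*d^5 - 4*d^4 - 9*d^3 - 4*d^2 - 4*d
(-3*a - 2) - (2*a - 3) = 1 - 5*a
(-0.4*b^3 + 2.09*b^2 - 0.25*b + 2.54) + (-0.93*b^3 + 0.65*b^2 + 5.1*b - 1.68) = -1.33*b^3 + 2.74*b^2 + 4.85*b + 0.86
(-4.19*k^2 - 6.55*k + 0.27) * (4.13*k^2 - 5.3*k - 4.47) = -17.3047*k^4 - 4.8445*k^3 + 54.5594*k^2 + 27.8475*k - 1.2069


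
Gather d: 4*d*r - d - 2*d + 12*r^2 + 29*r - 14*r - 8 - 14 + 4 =d*(4*r - 3) + 12*r^2 + 15*r - 18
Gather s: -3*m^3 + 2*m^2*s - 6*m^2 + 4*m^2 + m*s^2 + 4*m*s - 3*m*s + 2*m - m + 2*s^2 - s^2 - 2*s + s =-3*m^3 - 2*m^2 + m + s^2*(m + 1) + s*(2*m^2 + m - 1)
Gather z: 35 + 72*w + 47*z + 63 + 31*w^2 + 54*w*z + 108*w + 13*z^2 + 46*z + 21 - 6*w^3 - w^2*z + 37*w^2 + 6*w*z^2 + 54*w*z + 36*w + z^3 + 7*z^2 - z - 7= -6*w^3 + 68*w^2 + 216*w + z^3 + z^2*(6*w + 20) + z*(-w^2 + 108*w + 92) + 112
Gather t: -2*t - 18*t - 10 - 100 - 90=-20*t - 200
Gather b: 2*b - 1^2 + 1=2*b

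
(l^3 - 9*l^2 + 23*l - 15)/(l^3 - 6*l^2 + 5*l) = (l - 3)/l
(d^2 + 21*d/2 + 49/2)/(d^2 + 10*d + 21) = (d + 7/2)/(d + 3)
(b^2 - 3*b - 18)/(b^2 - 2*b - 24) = (b + 3)/(b + 4)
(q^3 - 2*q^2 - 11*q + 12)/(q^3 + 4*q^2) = (q^3 - 2*q^2 - 11*q + 12)/(q^2*(q + 4))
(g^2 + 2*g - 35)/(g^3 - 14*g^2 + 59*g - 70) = (g + 7)/(g^2 - 9*g + 14)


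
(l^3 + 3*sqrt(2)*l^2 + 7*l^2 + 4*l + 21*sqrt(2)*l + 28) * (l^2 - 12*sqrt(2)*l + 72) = l^5 - 9*sqrt(2)*l^4 + 7*l^4 - 63*sqrt(2)*l^3 + 4*l^3 + 28*l^2 + 168*sqrt(2)*l^2 + 288*l + 1176*sqrt(2)*l + 2016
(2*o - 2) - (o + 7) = o - 9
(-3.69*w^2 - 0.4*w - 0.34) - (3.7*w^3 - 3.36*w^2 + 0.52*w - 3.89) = -3.7*w^3 - 0.33*w^2 - 0.92*w + 3.55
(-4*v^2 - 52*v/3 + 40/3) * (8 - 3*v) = 12*v^3 + 20*v^2 - 536*v/3 + 320/3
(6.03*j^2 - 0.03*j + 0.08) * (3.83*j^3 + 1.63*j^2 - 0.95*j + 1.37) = 23.0949*j^5 + 9.714*j^4 - 5.471*j^3 + 8.42*j^2 - 0.1171*j + 0.1096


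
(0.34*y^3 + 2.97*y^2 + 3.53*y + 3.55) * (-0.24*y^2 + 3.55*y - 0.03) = -0.0816*y^5 + 0.4942*y^4 + 9.6861*y^3 + 11.5904*y^2 + 12.4966*y - 0.1065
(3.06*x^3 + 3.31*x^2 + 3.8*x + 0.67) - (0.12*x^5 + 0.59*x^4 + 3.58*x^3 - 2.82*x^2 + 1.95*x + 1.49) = -0.12*x^5 - 0.59*x^4 - 0.52*x^3 + 6.13*x^2 + 1.85*x - 0.82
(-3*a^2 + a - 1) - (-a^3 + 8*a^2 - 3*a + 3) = a^3 - 11*a^2 + 4*a - 4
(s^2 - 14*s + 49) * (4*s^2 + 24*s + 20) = 4*s^4 - 32*s^3 - 120*s^2 + 896*s + 980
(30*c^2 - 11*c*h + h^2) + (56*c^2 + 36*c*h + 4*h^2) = 86*c^2 + 25*c*h + 5*h^2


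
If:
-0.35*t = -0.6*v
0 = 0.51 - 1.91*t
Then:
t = 0.27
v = 0.16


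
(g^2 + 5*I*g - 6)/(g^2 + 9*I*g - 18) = (g + 2*I)/(g + 6*I)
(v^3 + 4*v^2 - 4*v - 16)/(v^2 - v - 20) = (v^2 - 4)/(v - 5)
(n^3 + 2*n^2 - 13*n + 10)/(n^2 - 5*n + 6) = (n^2 + 4*n - 5)/(n - 3)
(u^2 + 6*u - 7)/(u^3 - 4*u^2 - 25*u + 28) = (u + 7)/(u^2 - 3*u - 28)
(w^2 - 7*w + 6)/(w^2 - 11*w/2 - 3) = 2*(w - 1)/(2*w + 1)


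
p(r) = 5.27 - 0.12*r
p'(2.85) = -0.12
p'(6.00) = -0.12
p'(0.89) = -0.12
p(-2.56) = 5.58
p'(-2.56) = -0.12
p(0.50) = 5.21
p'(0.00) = -0.12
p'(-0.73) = -0.12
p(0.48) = 5.21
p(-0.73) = 5.36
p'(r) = -0.120000000000000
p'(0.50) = -0.12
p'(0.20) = -0.12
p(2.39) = 4.98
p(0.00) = 5.27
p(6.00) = 4.55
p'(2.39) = -0.12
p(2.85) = 4.93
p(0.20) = 5.25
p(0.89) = 5.16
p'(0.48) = -0.12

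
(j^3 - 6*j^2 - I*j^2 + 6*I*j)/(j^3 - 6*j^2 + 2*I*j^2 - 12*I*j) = (j - I)/(j + 2*I)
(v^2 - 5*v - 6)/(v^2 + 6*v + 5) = (v - 6)/(v + 5)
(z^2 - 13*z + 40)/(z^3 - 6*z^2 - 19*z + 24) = (z - 5)/(z^2 + 2*z - 3)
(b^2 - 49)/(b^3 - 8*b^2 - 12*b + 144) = (b^2 - 49)/(b^3 - 8*b^2 - 12*b + 144)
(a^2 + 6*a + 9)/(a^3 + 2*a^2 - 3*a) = (a + 3)/(a*(a - 1))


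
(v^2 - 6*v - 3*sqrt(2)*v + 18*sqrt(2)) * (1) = v^2 - 6*v - 3*sqrt(2)*v + 18*sqrt(2)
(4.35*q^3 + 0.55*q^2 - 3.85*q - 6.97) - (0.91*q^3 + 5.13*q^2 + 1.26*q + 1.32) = 3.44*q^3 - 4.58*q^2 - 5.11*q - 8.29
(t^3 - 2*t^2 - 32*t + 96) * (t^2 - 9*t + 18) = t^5 - 11*t^4 + 4*t^3 + 348*t^2 - 1440*t + 1728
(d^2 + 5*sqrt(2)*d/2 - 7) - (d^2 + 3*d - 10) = -3*d + 5*sqrt(2)*d/2 + 3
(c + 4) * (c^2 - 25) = c^3 + 4*c^2 - 25*c - 100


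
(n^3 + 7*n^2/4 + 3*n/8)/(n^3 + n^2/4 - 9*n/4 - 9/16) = 2*n/(2*n - 3)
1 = 1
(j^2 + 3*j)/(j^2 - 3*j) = (j + 3)/(j - 3)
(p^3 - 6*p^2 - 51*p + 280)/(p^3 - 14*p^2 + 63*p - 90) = (p^2 - p - 56)/(p^2 - 9*p + 18)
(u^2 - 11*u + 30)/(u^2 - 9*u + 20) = (u - 6)/(u - 4)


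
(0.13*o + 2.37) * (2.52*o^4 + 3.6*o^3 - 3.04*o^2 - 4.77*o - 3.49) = 0.3276*o^5 + 6.4404*o^4 + 8.1368*o^3 - 7.8249*o^2 - 11.7586*o - 8.2713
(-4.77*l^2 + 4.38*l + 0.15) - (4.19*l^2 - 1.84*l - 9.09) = -8.96*l^2 + 6.22*l + 9.24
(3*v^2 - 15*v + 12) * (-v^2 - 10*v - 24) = -3*v^4 - 15*v^3 + 66*v^2 + 240*v - 288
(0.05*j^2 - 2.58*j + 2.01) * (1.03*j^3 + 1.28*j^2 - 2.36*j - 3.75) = 0.0515*j^5 - 2.5934*j^4 - 1.3501*j^3 + 8.4741*j^2 + 4.9314*j - 7.5375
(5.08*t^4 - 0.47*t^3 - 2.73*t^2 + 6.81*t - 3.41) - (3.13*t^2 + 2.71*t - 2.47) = 5.08*t^4 - 0.47*t^3 - 5.86*t^2 + 4.1*t - 0.94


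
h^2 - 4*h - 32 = (h - 8)*(h + 4)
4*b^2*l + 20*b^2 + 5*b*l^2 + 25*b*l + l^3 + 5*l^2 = (b + l)*(4*b + l)*(l + 5)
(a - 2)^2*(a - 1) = a^3 - 5*a^2 + 8*a - 4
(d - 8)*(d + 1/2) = d^2 - 15*d/2 - 4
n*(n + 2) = n^2 + 2*n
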